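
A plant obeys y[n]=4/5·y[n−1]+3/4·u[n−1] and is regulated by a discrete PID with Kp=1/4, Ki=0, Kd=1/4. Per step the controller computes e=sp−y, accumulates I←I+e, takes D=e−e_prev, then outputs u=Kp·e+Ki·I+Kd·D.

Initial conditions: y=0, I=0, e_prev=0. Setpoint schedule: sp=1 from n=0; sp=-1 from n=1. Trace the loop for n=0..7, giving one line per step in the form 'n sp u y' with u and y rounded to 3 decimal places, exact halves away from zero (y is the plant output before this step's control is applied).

0 1 0.500 0.000
1 -1 -0.938 0.375
2 -1 0.045 -0.403
3 -1 -0.207 -0.289
4 -1 -0.129 -0.386
5 -1 -0.144 -0.406
6 -1 -0.135 -0.432
7 -1 -0.134 -0.447

(exact arithmetic carried between steps; '≈' marks a value shown rounded to 6 d.p. or computed from one; I and e_prev carry over from the previous line; the table rounds u and y to 3 d.p., halves away from zero)
n=0: y=0, sp=1, e=sp−y=1; I=1, D=e−e_prev=1; u=1/4·1+0·1+1/4·1=0.5; next y=4/5·0+3/4·0.5=0.375
n=1: y=0.375, sp=-1, e=sp−y=-1.375; I=-0.375, D=e−e_prev=-2.375; u=1/4·(-1.375)+0·(-0.375)+1/4·(-2.375)=-0.9375; next y=4/5·0.375+3/4·(-0.9375)=-0.403125
n=2: y=-0.403125, sp=-1, e=sp−y=-0.596875; I=-0.971875, D=e−e_prev=0.778125; u=1/4·(-0.596875)+0·(-0.971875)+1/4·0.778125≈0.045313; next y=4/5·(-0.403125)+3/4·0.045313≈-0.288516
n=3: y≈-0.288516, sp=-1, e=sp−y≈-0.711484; I≈-1.683359, D=e−e_prev≈-0.114609; u=1/4·(-0.711484)+0·(-1.683359)+1/4·(-0.114609)≈-0.206523; next y=4/5·(-0.288516)+3/4·(-0.206523)≈-0.385705
n=4: y≈-0.385705, sp=-1, e=sp−y≈-0.614295; I≈-2.297654, D=e−e_prev≈0.097189; u=1/4·(-0.614295)+0·(-2.297654)+1/4·0.097189≈-0.129276; next y=4/5·(-0.385705)+3/4·(-0.129276)≈-0.405521
n=5: y≈-0.405521, sp=-1, e=sp−y≈-0.594479; I≈-2.892133, D=e−e_prev≈0.019816; u=1/4·(-0.594479)+0·(-2.892133)+1/4·0.019816≈-0.143666; next y=4/5·(-0.405521)+3/4·(-0.143666)≈-0.432166
n=6: y≈-0.432166, sp=-1, e=sp−y≈-0.567834; I≈-3.459967, D=e−e_prev≈0.026645; u=1/4·(-0.567834)+0·(-3.459967)+1/4·0.026645≈-0.135297; next y=4/5·(-0.432166)+3/4·(-0.135297)≈-0.447206
n=7: y≈-0.447206, sp=-1, e=sp−y≈-0.552794; I≈-4.012761, D=e−e_prev≈0.015040; u=1/4·(-0.552794)+0·(-4.012761)+1/4·0.015040≈-0.134439; next y=4/5·(-0.447206)+3/4·(-0.134439)≈-0.458594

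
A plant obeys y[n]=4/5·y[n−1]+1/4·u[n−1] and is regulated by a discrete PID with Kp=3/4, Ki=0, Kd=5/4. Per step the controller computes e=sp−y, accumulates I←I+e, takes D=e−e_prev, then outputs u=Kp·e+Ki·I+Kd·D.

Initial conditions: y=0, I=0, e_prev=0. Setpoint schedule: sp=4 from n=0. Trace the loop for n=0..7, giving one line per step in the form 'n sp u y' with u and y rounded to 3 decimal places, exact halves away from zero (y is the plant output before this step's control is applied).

0 4 8.000 0.000
1 4 -1.000 2.000
2 4 2.800 1.350
3 4 1.128 1.780
4 4 1.813 1.706
5 4 1.496 1.818
6 4 1.616 1.828
7 4 1.552 1.867

(exact arithmetic carried between steps; '≈' marks a value shown rounded to 6 d.p. or computed from one; I and e_prev carry over from the previous line; the table rounds u and y to 3 d.p., halves away from zero)
n=0: y=0, sp=4, e=sp−y=4; I=4, D=e−e_prev=4; u=3/4·4+0·4+5/4·4=8; next y=4/5·0+1/4·8=2
n=1: y=2, sp=4, e=sp−y=2; I=6, D=e−e_prev=-2; u=3/4·2+0·6+5/4·(-2)=-1; next y=4/5·2+1/4·(-1)=1.35
n=2: y=1.35, sp=4, e=sp−y=2.65; I=8.65, D=e−e_prev=0.65; u=3/4·2.65+0·8.65+5/4·0.65=2.8; next y=4/5·1.35+1/4·2.8=1.78
n=3: y=1.78, sp=4, e=sp−y=2.22; I=10.87, D=e−e_prev=-0.43; u=3/4·2.22+0·10.87+5/4·(-0.43)=1.1275; next y=4/5·1.78+1/4·1.1275=1.705875
n=4: y=1.705875, sp=4, e=sp−y=2.294125; I=13.164125, D=e−e_prev=0.074125; u=3/4·2.294125+0·13.164125+5/4·0.074125=1.81325; next y=4/5·1.705875+1/4·1.81325≈1.818013
n=5: y≈1.818013, sp=4, e=sp−y≈2.181988; I≈15.346113, D=e−e_prev≈-0.112138; u=3/4·2.181988+0·15.346113+5/4·(-0.112138)≈1.496319; next y=4/5·1.818013+1/4·1.496319≈1.828490
n=6: y≈1.828490, sp=4, e=sp−y≈2.171510; I≈17.517623, D=e−e_prev≈-0.010477; u=3/4·2.171510+0·17.517623+5/4·(-0.010477)≈1.615536; next y=4/5·1.828490+1/4·1.615536≈1.866676
n=7: y≈1.866676, sp=4, e=sp−y≈2.133324; I≈19.650947, D=e−e_prev≈-0.038186; u=3/4·2.133324+0·19.650947+5/4·(-0.038186)≈1.552260; next y=4/5·1.866676+1/4·1.552260≈1.881406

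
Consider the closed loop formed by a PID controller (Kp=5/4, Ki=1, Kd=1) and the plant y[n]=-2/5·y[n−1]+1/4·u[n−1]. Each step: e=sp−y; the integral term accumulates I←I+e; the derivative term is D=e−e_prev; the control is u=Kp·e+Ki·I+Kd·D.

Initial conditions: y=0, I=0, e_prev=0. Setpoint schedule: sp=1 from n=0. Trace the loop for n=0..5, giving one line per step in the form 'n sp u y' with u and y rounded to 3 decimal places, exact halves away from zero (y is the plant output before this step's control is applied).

0 1 3.250 0.000
1 1 0.609 0.813
2 1 4.811 -0.173
3 1 0.304 1.272
4 1 7.017 -0.433
5 1 -0.925 1.927

(exact arithmetic carried between steps; '≈' marks a value shown rounded to 6 d.p. or computed from one; I and e_prev carry over from the previous line; the table rounds u and y to 3 d.p., halves away from zero)
n=0: y=0, sp=1, e=sp−y=1; I=1, D=e−e_prev=1; u=5/4·1+1·1+1·1=3.25; next y=-2/5·0+1/4·3.25=0.8125
n=1: y=0.8125, sp=1, e=sp−y=0.1875; I=1.1875, D=e−e_prev=-0.8125; u=5/4·0.1875+1·1.1875+1·(-0.8125)=0.609375; next y=-2/5·0.8125+1/4·0.609375≈-0.172656
n=2: y≈-0.172656, sp=1, e=sp−y≈1.172656; I≈2.360156, D=e−e_prev≈0.985156; u=5/4·1.172656+1·2.360156+1·0.985156≈4.811133; next y=-2/5·(-0.172656)+1/4·4.811133≈1.271846
n=3: y≈1.271846, sp=1, e=sp−y≈-0.271846; I≈2.088311, D=e−e_prev≈-1.444502; u=5/4·(-0.271846)+1·2.088311+1·(-1.444502)≈0.304001; next y=-2/5·1.271846+1/4·0.304001≈-0.432738
n=4: y≈-0.432738, sp=1, e=sp−y≈1.432738; I≈3.521048, D=e−e_prev≈1.704584; u=5/4·1.432738+1·3.521048+1·1.704584≈7.016554; next y=-2/5·(-0.432738)+1/4·7.016554≈1.927234
n=5: y≈1.927234, sp=1, e=sp−y≈-0.927234; I≈2.593815, D=e−e_prev≈-2.359972; u=5/4·(-0.927234)+1·2.593815+1·(-2.359972)≈-0.925199; next y=-2/5·1.927234+1/4·(-0.925199)≈-1.002193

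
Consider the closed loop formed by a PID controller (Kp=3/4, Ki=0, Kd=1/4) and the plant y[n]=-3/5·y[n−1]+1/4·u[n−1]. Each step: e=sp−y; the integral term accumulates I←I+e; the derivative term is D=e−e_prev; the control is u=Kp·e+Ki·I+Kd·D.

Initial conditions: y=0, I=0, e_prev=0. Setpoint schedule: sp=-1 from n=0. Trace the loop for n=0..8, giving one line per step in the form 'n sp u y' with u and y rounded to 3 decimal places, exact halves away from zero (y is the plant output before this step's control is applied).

(exact arithmetic carried between steps; '≈' marks a value shown rounded to 6 d.p. or computed from one; I and e_prev carry over from the previous line; the table rounds u and y to 3 d.p., halves away from zero)
n=0: y=0, sp=-1, e=sp−y=-1; I=-1, D=e−e_prev=-1; u=3/4·(-1)+0·(-1)+1/4·(-1)=-1; next y=-3/5·0+1/4·(-1)=-0.25
n=1: y=-0.25, sp=-1, e=sp−y=-0.75; I=-1.75, D=e−e_prev=0.25; u=3/4·(-0.75)+0·(-1.75)+1/4·0.25=-0.5; next y=-3/5·(-0.25)+1/4·(-0.5)=0.025
n=2: y=0.025, sp=-1, e=sp−y=-1.025; I=-2.775, D=e−e_prev=-0.275; u=3/4·(-1.025)+0·(-2.775)+1/4·(-0.275)=-0.8375; next y=-3/5·0.025+1/4·(-0.8375)=-0.224375
n=3: y=-0.224375, sp=-1, e=sp−y=-0.775625; I=-3.550625, D=e−e_prev=0.249375; u=3/4·(-0.775625)+0·(-3.550625)+1/4·0.249375=-0.519375; next y=-3/5·(-0.224375)+1/4·(-0.519375)≈0.004781
n=4: y≈0.004781, sp=-1, e=sp−y≈-1.004781; I≈-4.555406, D=e−e_prev≈-0.229156; u=3/4·(-1.004781)+0·(-4.555406)+1/4·(-0.229156)≈-0.810875; next y=-3/5·0.004781+1/4·(-0.810875)≈-0.205588
n=5: y≈-0.205588, sp=-1, e=sp−y≈-0.794413; I≈-5.349819, D=e−e_prev≈0.210369; u=3/4·(-0.794413)+0·(-5.349819)+1/4·0.210369≈-0.543217; next y=-3/5·(-0.205588)+1/4·(-0.543217)≈-0.012452
n=6: y≈-0.012452, sp=-1, e=sp−y≈-0.987548; I≈-6.337367, D=e−e_prev≈-0.193136; u=3/4·(-0.987548)+0·(-6.337367)+1/4·(-0.193136)≈-0.788945; next y=-3/5·(-0.012452)+1/4·(-0.788945)≈-0.189765
n=7: y≈-0.189765, sp=-1, e=sp−y≈-0.810235; I≈-7.147602, D=e−e_prev≈0.177313; u=3/4·(-0.810235)+0·(-7.147602)+1/4·0.177313≈-0.563348; next y=-3/5·(-0.189765)+1/4·(-0.563348)≈-0.026978
n=8: y≈-0.026978, sp=-1, e=sp−y≈-0.973022; I≈-8.120624, D=e−e_prev≈-0.162787; u=3/4·(-0.973022)+0·(-8.120624)+1/4·(-0.162787)≈-0.770463; next y=-3/5·(-0.026978)+1/4·(-0.770463)≈-0.176429

0 -1 -1.000 0.000
1 -1 -0.500 -0.250
2 -1 -0.838 0.025
3 -1 -0.519 -0.224
4 -1 -0.811 0.005
5 -1 -0.543 -0.206
6 -1 -0.789 -0.012
7 -1 -0.563 -0.190
8 -1 -0.770 -0.027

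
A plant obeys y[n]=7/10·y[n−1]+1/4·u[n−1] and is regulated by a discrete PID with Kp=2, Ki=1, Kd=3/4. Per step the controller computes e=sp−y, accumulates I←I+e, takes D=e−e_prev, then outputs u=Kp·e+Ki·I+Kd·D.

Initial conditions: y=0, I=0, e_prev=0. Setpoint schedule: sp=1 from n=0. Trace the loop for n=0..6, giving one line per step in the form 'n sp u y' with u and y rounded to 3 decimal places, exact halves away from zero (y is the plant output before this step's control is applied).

0 1 3.750 0.000
1 1 0.484 0.938
2 1 1.851 0.777
3 1 1.093 1.007
4 1 1.366 0.978
5 1 1.186 1.026
6 1 1.239 1.015

(exact arithmetic carried between steps; '≈' marks a value shown rounded to 6 d.p. or computed from one; I and e_prev carry over from the previous line; the table rounds u and y to 3 d.p., halves away from zero)
n=0: y=0, sp=1, e=sp−y=1; I=1, D=e−e_prev=1; u=2·1+1·1+3/4·1=3.75; next y=7/10·0+1/4·3.75=0.9375
n=1: y=0.9375, sp=1, e=sp−y=0.0625; I=1.0625, D=e−e_prev=-0.9375; u=2·0.0625+1·1.0625+3/4·(-0.9375)=0.484375; next y=7/10·0.9375+1/4·0.484375≈0.777344
n=2: y≈0.777344, sp=1, e=sp−y≈0.222656; I≈1.285156, D=e−e_prev≈0.160156; u=2·0.222656+1·1.285156+3/4·0.160156≈1.850586; next y=7/10·0.777344+1/4·1.850586≈1.006787
n=3: y≈1.006787, sp=1, e=sp−y≈-0.006787; I≈1.278369, D=e−e_prev≈-0.229443; u=2·(-0.006787)+1·1.278369+3/4·(-0.229443)≈1.092712; next y=7/10·1.006787+1/4·1.092712≈0.977929
n=4: y≈0.977929, sp=1, e=sp−y≈0.022071; I≈1.300440, D=e−e_prev≈0.028858; u=2·0.022071+1·1.300440+3/4·0.028858≈1.366225; next y=7/10·0.977929+1/4·1.366225≈1.026107
n=5: y≈1.026107, sp=1, e=sp−y≈-0.026107; I≈1.274333, D=e−e_prev≈-0.048178; u=2·(-0.026107)+1·1.274333+3/4·(-0.048178)≈1.185987; next y=7/10·1.026107+1/4·1.185987≈1.014771
n=6: y≈1.014771, sp=1, e=sp−y≈-0.014771; I≈1.259562, D=e−e_prev≈0.011335; u=2·(-0.014771)+1·1.259562+3/4·0.011335≈1.238521; next y=7/10·1.014771+1/4·1.238521≈1.019970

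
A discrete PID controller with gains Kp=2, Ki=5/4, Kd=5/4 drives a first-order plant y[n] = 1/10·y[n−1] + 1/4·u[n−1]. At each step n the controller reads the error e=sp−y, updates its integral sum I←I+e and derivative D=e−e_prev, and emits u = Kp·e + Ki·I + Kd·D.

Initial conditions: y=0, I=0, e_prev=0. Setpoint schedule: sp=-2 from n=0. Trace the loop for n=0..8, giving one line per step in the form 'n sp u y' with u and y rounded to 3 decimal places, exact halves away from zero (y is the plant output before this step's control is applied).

(exact arithmetic carried between steps; '≈' marks a value shown rounded to 6 d.p. or computed from one; I and e_prev carry over from the previous line; the table rounds u and y to 3 d.p., halves away from zero)
n=0: y=0, sp=-2, e=sp−y=-2; I=-2, D=e−e_prev=-2; u=2·(-2)+5/4·(-2)+5/4·(-2)=-9; next y=1/10·0+1/4·(-9)=-2.25
n=1: y=-2.25, sp=-2, e=sp−y=0.25; I=-1.75, D=e−e_prev=2.25; u=2·0.25+5/4·(-1.75)+5/4·2.25=1.125; next y=1/10·(-2.25)+1/4·1.125=0.05625
n=2: y=0.05625, sp=-2, e=sp−y=-2.05625; I=-3.80625, D=e−e_prev=-2.30625; u=2·(-2.05625)+5/4·(-3.80625)+5/4·(-2.30625)=-11.753125; next y=1/10·0.05625+1/4·(-11.753125)≈-2.932656
n=3: y≈-2.932656, sp=-2, e=sp−y≈0.932656; I≈-2.873594, D=e−e_prev≈2.988906; u=2·0.932656+5/4·(-2.873594)+5/4·2.988906≈2.009453; next y=1/10·(-2.932656)+1/4·2.009453≈0.209098
n=4: y≈0.209098, sp=-2, e=sp−y≈-2.209098; I≈-5.082691, D=e−e_prev≈-3.141754; u=2·(-2.209098)+5/4·(-5.082691)+5/4·(-3.141754)≈-14.698752; next y=1/10·0.209098+1/4·(-14.698752)≈-3.653778
n=5: y≈-3.653778, sp=-2, e=sp−y≈1.653778; I≈-3.428913, D=e−e_prev≈3.862876; u=2·1.653778+5/4·(-3.428913)+5/4·3.862876≈3.850010; next y=1/10·(-3.653778)+1/4·3.850010≈0.597125
n=6: y≈0.597125, sp=-2, e=sp−y≈-2.597125; I≈-6.026038, D=e−e_prev≈-4.250903; u=2·(-2.597125)+5/4·(-6.026038)+5/4·(-4.250903)≈-18.040425; next y=1/10·0.597125+1/4·(-18.040425)≈-4.450394
n=7: y≈-4.450394, sp=-2, e=sp−y≈2.450394; I≈-3.575644, D=e−e_prev≈5.047518; u=2·2.450394+5/4·(-3.575644)+5/4·5.047518≈6.740631; next y=1/10·(-4.450394)+1/4·6.740631≈1.240118
n=8: y≈1.240118, sp=-2, e=sp−y≈-3.240118; I≈-6.815762, D=e−e_prev≈-5.690512; u=2·(-3.240118)+5/4·(-6.815762)+5/4·(-5.690512)≈-22.113080; next y=1/10·1.240118+1/4·(-22.113080)≈-5.404258

0 -2 -9.000 0.000
1 -2 1.125 -2.250
2 -2 -11.753 0.056
3 -2 2.009 -2.933
4 -2 -14.699 0.209
5 -2 3.850 -3.654
6 -2 -18.040 0.597
7 -2 6.741 -4.450
8 -2 -22.113 1.240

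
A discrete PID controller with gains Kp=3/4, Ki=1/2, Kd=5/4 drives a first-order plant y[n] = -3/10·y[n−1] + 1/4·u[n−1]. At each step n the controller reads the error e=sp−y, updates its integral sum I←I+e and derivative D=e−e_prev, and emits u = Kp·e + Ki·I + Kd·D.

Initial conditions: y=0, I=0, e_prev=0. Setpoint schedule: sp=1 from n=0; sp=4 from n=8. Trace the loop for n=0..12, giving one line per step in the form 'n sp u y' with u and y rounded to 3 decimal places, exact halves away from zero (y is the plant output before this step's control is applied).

(exact arithmetic carried between steps; '≈' marks a value shown rounded to 6 d.p. or computed from one; I and e_prev carry over from the previous line; the table rounds u and y to 3 d.p., halves away from zero)
n=0: y=0, sp=1, e=sp−y=1; I=1, D=e−e_prev=1; u=3/4·1+1/2·1+5/4·1=2.5; next y=-3/10·0+1/4·2.5=0.625
n=1: y=0.625, sp=1, e=sp−y=0.375; I=1.375, D=e−e_prev=-0.625; u=3/4·0.375+1/2·1.375+5/4·(-0.625)=0.1875; next y=-3/10·0.625+1/4·0.1875=-0.140625
n=2: y=-0.140625, sp=1, e=sp−y=1.140625; I=2.515625, D=e−e_prev=0.765625; u=3/4·1.140625+1/2·2.515625+5/4·0.765625≈3.070313; next y=-3/10·(-0.140625)+1/4·3.070313≈0.809766
n=3: y≈0.809766, sp=1, e=sp−y≈0.190234; I≈2.705859, D=e−e_prev≈-0.950391; u=3/4·0.190234+1/2·2.705859+5/4·(-0.950391)≈0.307617; next y=-3/10·0.809766+1/4·0.307617≈-0.166025
n=4: y≈-0.166025, sp=1, e=sp−y≈1.166025; I≈3.871885, D=e−e_prev≈0.975791; u=3/4·1.166025+1/2·3.871885+5/4·0.975791≈4.030200; next y=-3/10·(-0.166025)+1/4·4.030200≈1.057358
n=5: y≈1.057358, sp=1, e=sp−y≈-0.057358; I≈3.814527, D=e−e_prev≈-1.223383; u=3/4·(-0.057358)+1/2·3.814527+5/4·(-1.223383)≈0.335016; next y=-3/10·1.057358+1/4·0.335016≈-0.233453
n=6: y≈-0.233453, sp=1, e=sp−y≈1.233453; I≈5.047980, D=e−e_prev≈1.290811; u=3/4·1.233453+1/2·5.047980+5/4·1.290811≈5.062594; next y=-3/10·(-0.233453)+1/4·5.062594≈1.335684
n=7: y≈1.335684, sp=1, e=sp−y≈-0.335684; I≈4.712296, D=e−e_prev≈-1.569138; u=3/4·(-0.335684)+1/2·4.712296+5/4·(-1.569138)≈0.142963; next y=-3/10·1.335684+1/4·0.142963≈-0.364965
n=8: y≈-0.364965, sp=4, e=sp−y≈4.364965; I≈9.077261, D=e−e_prev≈4.700649; u=3/4·4.364965+1/2·9.077261+5/4·4.700649≈13.688165; next y=-3/10·(-0.364965)+1/4·13.688165≈3.531531
n=9: y≈3.531531, sp=4, e=sp−y≈0.468469; I≈9.545730, D=e−e_prev≈-3.896495; u=3/4·0.468469+1/2·9.545730+5/4·(-3.896495)≈0.253598; next y=-3/10·3.531531+1/4·0.253598≈-0.996060
n=10: y≈-0.996060, sp=4, e=sp−y≈4.996060; I≈14.541790, D=e−e_prev≈4.527590; u=3/4·4.996060+1/2·14.541790+5/4·4.527590≈16.677427; next y=-3/10·(-0.996060)+1/4·16.677427≈4.468175
n=11: y≈4.468175, sp=4, e=sp−y≈-0.468175; I≈14.073615, D=e−e_prev≈-5.464234; u=3/4·(-0.468175)+1/2·14.073615+5/4·(-5.464234)≈-0.144617; next y=-3/10·4.468175+1/4·(-0.144617)≈-1.376607
n=12: y≈-1.376607, sp=4, e=sp−y≈5.376607; I≈19.450221, D=e−e_prev≈5.844781; u=3/4·5.376607+1/2·19.450221+5/4·5.844781≈21.063542; next y=-3/10·(-1.376607)+1/4·21.063542≈5.678868

0 1 2.500 0.000
1 1 0.188 0.625
2 1 3.070 -0.141
3 1 0.308 0.810
4 1 4.030 -0.166
5 1 0.335 1.057
6 1 5.063 -0.233
7 1 0.143 1.336
8 4 13.688 -0.365
9 4 0.254 3.532
10 4 16.677 -0.996
11 4 -0.145 4.468
12 4 21.064 -1.377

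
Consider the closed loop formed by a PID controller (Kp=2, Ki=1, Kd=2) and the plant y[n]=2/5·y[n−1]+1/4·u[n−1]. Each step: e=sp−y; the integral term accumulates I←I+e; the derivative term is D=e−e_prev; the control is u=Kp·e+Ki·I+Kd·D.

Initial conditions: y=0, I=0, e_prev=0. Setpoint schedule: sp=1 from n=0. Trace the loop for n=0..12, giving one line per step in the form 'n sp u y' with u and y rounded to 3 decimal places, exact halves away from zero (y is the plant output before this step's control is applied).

0 1 5.000 0.000
1 1 -2.250 1.250
2 1 6.563 -0.063
3 1 -3.391 1.616
4 1 8.435 -0.201
5 1 -5.146 2.028
6 1 10.802 -0.475
7 1 -7.657 2.510
8 1 13.907 -0.910
9 1 -11.138 3.113
10 1 18.055 -1.540
11 1 -15.897 3.898
12 1 23.645 -2.415

(exact arithmetic carried between steps; '≈' marks a value shown rounded to 6 d.p. or computed from one; I and e_prev carry over from the previous line; the table rounds u and y to 3 d.p., halves away from zero)
n=0: y=0, sp=1, e=sp−y=1; I=1, D=e−e_prev=1; u=2·1+1·1+2·1=5; next y=2/5·0+1/4·5=1.25
n=1: y=1.25, sp=1, e=sp−y=-0.25; I=0.75, D=e−e_prev=-1.25; u=2·(-0.25)+1·0.75+2·(-1.25)=-2.25; next y=2/5·1.25+1/4·(-2.25)=-0.0625
n=2: y=-0.0625, sp=1, e=sp−y=1.0625; I=1.8125, D=e−e_prev=1.3125; u=2·1.0625+1·1.8125+2·1.3125=6.5625; next y=2/5·(-0.0625)+1/4·6.5625=1.615625
n=3: y=1.615625, sp=1, e=sp−y=-0.615625; I=1.196875, D=e−e_prev=-1.678125; u=2·(-0.615625)+1·1.196875+2·(-1.678125)=-3.390625; next y=2/5·1.615625+1/4·(-3.390625)≈-0.201406
n=4: y≈-0.201406, sp=1, e=sp−y≈1.201406; I≈2.398281, D=e−e_prev≈1.817031; u=2·1.201406+1·2.398281+2·1.817031≈8.435156; next y=2/5·(-0.201406)+1/4·8.435156≈2.028227
n=5: y≈2.028227, sp=1, e=sp−y≈-1.028227; I≈1.370055, D=e−e_prev≈-2.229633; u=2·(-1.028227)+1·1.370055+2·(-2.229633)≈-5.145664; next y=2/5·2.028227+1/4·(-5.145664)≈-0.475125
n=6: y≈-0.475125, sp=1, e=sp−y≈1.475125; I≈2.845180, D=e−e_prev≈2.503352; u=2·1.475125+1·2.845180+2·2.503352≈10.802135; next y=2/5·(-0.475125)+1/4·10.802135≈2.510484
n=7: y≈2.510484, sp=1, e=sp−y≈-1.510484; I≈1.334697, D=e−e_prev≈-2.985609; u=2·(-1.510484)+1·1.334697+2·(-2.985609)≈-7.657488; next y=2/5·2.510484+1/4·(-7.657488)≈-0.910179
n=8: y≈-0.910179, sp=1, e=sp−y≈1.910179; I≈3.244875, D=e−e_prev≈3.420662; u=2·1.910179+1·3.244875+2·3.420662≈13.906557; next y=2/5·(-0.910179)+1/4·13.906557≈3.112568
n=9: y≈3.112568, sp=1, e=sp−y≈-2.112568; I≈1.132307, D=e−e_prev≈-4.022746; u=2·(-2.112568)+1·1.132307+2·(-4.022746)≈-11.138321; next y=2/5·3.112568+1/4·(-11.138321)≈-1.539553
n=10: y≈-1.539553, sp=1, e=sp−y≈2.539553; I≈3.671861, D=e−e_prev≈4.652121; u=2·2.539553+1·3.671861+2·4.652121≈18.055209; next y=2/5·(-1.539553)+1/4·18.055209≈3.897981
n=11: y≈3.897981, sp=1, e=sp−y≈-2.897981; I≈0.773880, D=e−e_prev≈-5.437534; u=2·(-2.897981)+1·0.773880+2·(-5.437534)≈-15.897150; next y=2/5·3.897981+1/4·(-15.897150)≈-2.415095
n=12: y≈-2.415095, sp=1, e=sp−y≈3.415095; I≈4.188975, D=e−e_prev≈6.313076; u=2·3.415095+1·4.188975+2·6.313076≈23.645318; next y=2/5·(-2.415095)+1/4·23.645318≈4.945291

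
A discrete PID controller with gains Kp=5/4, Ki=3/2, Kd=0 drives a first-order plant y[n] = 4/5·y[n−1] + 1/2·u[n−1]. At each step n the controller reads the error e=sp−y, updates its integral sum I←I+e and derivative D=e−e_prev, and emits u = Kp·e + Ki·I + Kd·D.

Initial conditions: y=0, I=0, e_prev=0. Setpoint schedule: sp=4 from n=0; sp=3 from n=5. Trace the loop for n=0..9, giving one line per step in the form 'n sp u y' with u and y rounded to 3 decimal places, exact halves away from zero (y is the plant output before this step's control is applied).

0 4 11.000 0.000
1 4 1.875 5.500
2 4 0.072 5.338
3 4 0.902 4.306
4 4 1.571 3.896
5 3 -1.040 3.902
6 3 1.183 2.602
7 3 1.585 2.673
8 3 1.367 2.931
9 3 1.203 3.028

(exact arithmetic carried between steps; '≈' marks a value shown rounded to 6 d.p. or computed from one; I and e_prev carry over from the previous line; the table rounds u and y to 3 d.p., halves away from zero)
n=0: y=0, sp=4, e=sp−y=4; I=4, D=e−e_prev=4; u=5/4·4+3/2·4+0·4=11; next y=4/5·0+1/2·11=5.5
n=1: y=5.5, sp=4, e=sp−y=-1.5; I=2.5, D=e−e_prev=-5.5; u=5/4·(-1.5)+3/2·2.5+0·(-5.5)=1.875; next y=4/5·5.5+1/2·1.875=5.3375
n=2: y=5.3375, sp=4, e=sp−y=-1.3375; I=1.1625, D=e−e_prev=0.1625; u=5/4·(-1.3375)+3/2·1.1625+0·0.1625=0.071875; next y=4/5·5.3375+1/2·0.071875≈4.305938
n=3: y≈4.305938, sp=4, e=sp−y≈-0.305938; I≈0.856563, D=e−e_prev≈1.031563; u=5/4·(-0.305938)+3/2·0.856563+0·1.031563≈0.902422; next y=4/5·4.305938+1/2·0.902422≈3.895961
n=4: y≈3.895961, sp=4, e=sp−y≈0.104039; I≈0.960602, D=e−e_prev≈0.409977; u=5/4·0.104039+3/2·0.960602+0·0.409977≈1.570951; next y=4/5·3.895961+1/2·1.570951≈3.902244
n=5: y≈3.902244, sp=3, e=sp−y≈-0.902244; I≈0.058357, D=e−e_prev≈-1.006283; u=5/4·(-0.902244)+3/2·0.058357+0·(-1.006283)≈-1.040270; next y=4/5·3.902244+1/2·(-1.040270)≈2.601661
n=6: y≈2.601661, sp=3, e=sp−y≈0.398339; I≈0.456697, D=e−e_prev≈1.300584; u=5/4·0.398339+3/2·0.456697+0·1.300584≈1.182969; next y=4/5·2.601661+1/2·1.182969≈2.672813
n=7: y≈2.672813, sp=3, e=sp−y≈0.327187; I≈0.783884, D=e−e_prev≈-0.071152; u=5/4·0.327187+3/2·0.783884+0·(-0.071152)≈1.584809; next y=4/5·2.672813+1/2·1.584809≈2.930655
n=8: y≈2.930655, sp=3, e=sp−y≈0.069345; I≈0.853229, D=e−e_prev≈-0.257842; u=5/4·0.069345+3/2·0.853229+0·(-0.257842)≈1.366524; next y=4/5·2.930655+1/2·1.366524≈3.027786
n=9: y≈3.027786, sp=3, e=sp−y≈-0.027786; I≈0.825443, D=e−e_prev≈-0.097131; u=5/4·(-0.027786)+3/2·0.825443+0·(-0.097131)≈1.203431; next y=4/5·3.027786+1/2·1.203431≈3.023944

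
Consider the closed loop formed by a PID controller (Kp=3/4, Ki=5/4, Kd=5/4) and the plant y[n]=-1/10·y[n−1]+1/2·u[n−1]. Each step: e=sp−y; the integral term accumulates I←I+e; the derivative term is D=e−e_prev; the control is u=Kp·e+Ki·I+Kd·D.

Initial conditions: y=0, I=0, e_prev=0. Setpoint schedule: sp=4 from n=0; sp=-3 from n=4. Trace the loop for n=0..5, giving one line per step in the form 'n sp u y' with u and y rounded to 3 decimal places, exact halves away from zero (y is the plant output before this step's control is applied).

(exact arithmetic carried between steps; '≈' marks a value shown rounded to 6 d.p. or computed from one; I and e_prev carry over from the previous line; the table rounds u and y to 3 d.p., halves away from zero)
n=0: y=0, sp=4, e=sp−y=4; I=4, D=e−e_prev=4; u=3/4·4+5/4·4+5/4·4=13; next y=-1/10·0+1/2·13=6.5
n=1: y=6.5, sp=4, e=sp−y=-2.5; I=1.5, D=e−e_prev=-6.5; u=3/4·(-2.5)+5/4·1.5+5/4·(-6.5)=-8.125; next y=-1/10·6.5+1/2·(-8.125)=-4.7125
n=2: y=-4.7125, sp=4, e=sp−y=8.7125; I=10.2125, D=e−e_prev=11.2125; u=3/4·8.7125+5/4·10.2125+5/4·11.2125=33.315625; next y=-1/10·(-4.7125)+1/2·33.315625≈17.129063
n=3: y≈17.129063, sp=4, e=sp−y≈-13.129063; I≈-2.916563, D=e−e_prev≈-21.841563; u=3/4·(-13.129063)+5/4·(-2.916563)+5/4·(-21.841563)≈-40.794453; next y=-1/10·17.129063+1/2·(-40.794453)≈-22.110133
n=4: y≈-22.110133, sp=-3, e=sp−y≈19.110133; I≈16.193570, D=e−e_prev≈32.239195; u=3/4·19.110133+5/4·16.193570+5/4·32.239195≈74.873557; next y=-1/10·(-22.110133)+1/2·74.873557≈39.647792
n=5: y≈39.647792, sp=-3, e=sp−y≈-42.647792; I≈-26.454221, D=e−e_prev≈-61.757924; u=3/4·(-42.647792)+5/4·(-26.454221)+5/4·(-61.757924)≈-142.251026; next y=-1/10·39.647792+1/2·(-142.251026)≈-75.090292

0 4 13.000 0.000
1 4 -8.125 6.500
2 4 33.316 -4.713
3 4 -40.794 17.129
4 -3 74.874 -22.110
5 -3 -142.251 39.648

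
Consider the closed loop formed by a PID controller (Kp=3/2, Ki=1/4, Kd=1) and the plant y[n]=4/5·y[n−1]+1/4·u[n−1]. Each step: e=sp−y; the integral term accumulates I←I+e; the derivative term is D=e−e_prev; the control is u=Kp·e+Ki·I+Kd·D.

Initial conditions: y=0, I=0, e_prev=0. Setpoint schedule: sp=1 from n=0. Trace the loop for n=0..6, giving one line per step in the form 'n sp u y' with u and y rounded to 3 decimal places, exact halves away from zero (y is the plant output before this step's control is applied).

(exact arithmetic carried between steps; '≈' marks a value shown rounded to 6 d.p. or computed from one; I and e_prev carry over from the previous line; the table rounds u and y to 3 d.p., halves away from zero)
n=0: y=0, sp=1, e=sp−y=1; I=1, D=e−e_prev=1; u=3/2·1+1/4·1+1·1=2.75; next y=4/5·0+1/4·2.75=0.6875
n=1: y=0.6875, sp=1, e=sp−y=0.3125; I=1.3125, D=e−e_prev=-0.6875; u=3/2·0.3125+1/4·1.3125+1·(-0.6875)=0.109375; next y=4/5·0.6875+1/4·0.109375≈0.577344
n=2: y≈0.577344, sp=1, e=sp−y≈0.422656; I≈1.735156, D=e−e_prev≈0.110156; u=3/2·0.422656+1/4·1.735156+1·0.110156≈1.177930; next y=4/5·0.577344+1/4·1.177930≈0.756357
n=3: y≈0.756357, sp=1, e=sp−y≈0.243643; I≈1.978799, D=e−e_prev≈-0.179014; u=3/2·0.243643+1/4·1.978799+1·(-0.179014)≈0.681150; next y=4/5·0.756357+1/4·0.681150≈0.775373
n=4: y≈0.775373, sp=1, e=sp−y≈0.224627; I≈2.203425, D=e−e_prev≈-0.019016; u=3/2·0.224627+1/4·2.203425+1·(-0.019016)≈0.868780; next y=4/5·0.775373+1/4·0.868780≈0.837494
n=5: y≈0.837494, sp=1, e=sp−y≈0.162506; I≈2.365932, D=e−e_prev≈-0.062120; u=3/2·0.162506+1/4·2.365932+1·(-0.062120)≈0.773122; next y=4/5·0.837494+1/4·0.773122≈0.863275
n=6: y≈0.863275, sp=1, e=sp−y≈0.136725; I≈2.502656, D=e−e_prev≈-0.025782; u=3/2·0.136725+1/4·2.502656+1·(-0.025782)≈0.804969; next y=4/5·0.863275+1/4·0.804969≈0.891863

0 1 2.750 0.000
1 1 0.109 0.688
2 1 1.178 0.577
3 1 0.681 0.756
4 1 0.869 0.775
5 1 0.773 0.837
6 1 0.805 0.863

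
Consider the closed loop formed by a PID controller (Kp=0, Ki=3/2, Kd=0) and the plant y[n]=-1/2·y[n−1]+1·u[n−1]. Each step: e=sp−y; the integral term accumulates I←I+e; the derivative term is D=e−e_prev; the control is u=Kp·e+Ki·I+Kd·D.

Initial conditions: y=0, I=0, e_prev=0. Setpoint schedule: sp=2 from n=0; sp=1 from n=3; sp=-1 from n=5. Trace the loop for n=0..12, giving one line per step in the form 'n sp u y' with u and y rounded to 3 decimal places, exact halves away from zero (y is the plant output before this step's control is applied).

0 2 3.000 0.000
1 2 1.500 3.000
2 2 4.500 0.000
3 1 -0.750 4.500
4 1 5.250 -3.000
5 -1 -6.375 6.750
6 -1 6.750 -9.750
7 -1 -12.188 11.625
8 -1 13.313 -18.000
9 -1 -21.656 22.313
10 -1 26.063 -32.813
11 -1 -39.141 42.469
12 -1 49.922 -60.375

(exact arithmetic carried between steps; '≈' marks a value shown rounded to 6 d.p. or computed from one; I and e_prev carry over from the previous line; the table rounds u and y to 3 d.p., halves away from zero)
n=0: y=0, sp=2, e=sp−y=2; I=2, D=e−e_prev=2; u=0·2+3/2·2+0·2=3; next y=-1/2·0+1·3=3
n=1: y=3, sp=2, e=sp−y=-1; I=1, D=e−e_prev=-3; u=0·(-1)+3/2·1+0·(-3)=1.5; next y=-1/2·3+1·1.5=0
n=2: y=0, sp=2, e=sp−y=2; I=3, D=e−e_prev=3; u=0·2+3/2·3+0·3=4.5; next y=-1/2·0+1·4.5=4.5
n=3: y=4.5, sp=1, e=sp−y=-3.5; I=-0.5, D=e−e_prev=-5.5; u=0·(-3.5)+3/2·(-0.5)+0·(-5.5)=-0.75; next y=-1/2·4.5+1·(-0.75)=-3
n=4: y=-3, sp=1, e=sp−y=4; I=3.5, D=e−e_prev=7.5; u=0·4+3/2·3.5+0·7.5=5.25; next y=-1/2·(-3)+1·5.25=6.75
n=5: y=6.75, sp=-1, e=sp−y=-7.75; I=-4.25, D=e−e_prev=-11.75; u=0·(-7.75)+3/2·(-4.25)+0·(-11.75)=-6.375; next y=-1/2·6.75+1·(-6.375)=-9.75
n=6: y=-9.75, sp=-1, e=sp−y=8.75; I=4.5, D=e−e_prev=16.5; u=0·8.75+3/2·4.5+0·16.5=6.75; next y=-1/2·(-9.75)+1·6.75=11.625
n=7: y=11.625, sp=-1, e=sp−y=-12.625; I=-8.125, D=e−e_prev=-21.375; u=0·(-12.625)+3/2·(-8.125)+0·(-21.375)=-12.1875; next y=-1/2·11.625+1·(-12.1875)=-18
n=8: y=-18, sp=-1, e=sp−y=17; I=8.875, D=e−e_prev=29.625; u=0·17+3/2·8.875+0·29.625=13.3125; next y=-1/2·(-18)+1·13.3125=22.3125
n=9: y=22.3125, sp=-1, e=sp−y=-23.3125; I=-14.4375, D=e−e_prev=-40.3125; u=0·(-23.3125)+3/2·(-14.4375)+0·(-40.3125)=-21.65625; next y=-1/2·22.3125+1·(-21.65625)=-32.8125
n=10: y=-32.8125, sp=-1, e=sp−y=31.8125; I=17.375, D=e−e_prev=55.125; u=0·31.8125+3/2·17.375+0·55.125=26.0625; next y=-1/2·(-32.8125)+1·26.0625=42.46875
n=11: y=42.46875, sp=-1, e=sp−y=-43.46875; I=-26.09375, D=e−e_prev=-75.28125; u=0·(-43.46875)+3/2·(-26.09375)+0·(-75.28125)=-39.140625; next y=-1/2·42.46875+1·(-39.140625)=-60.375
n=12: y=-60.375, sp=-1, e=sp−y=59.375; I=33.28125, D=e−e_prev=102.84375; u=0·59.375+3/2·33.28125+0·102.84375=49.921875; next y=-1/2·(-60.375)+1·49.921875=80.109375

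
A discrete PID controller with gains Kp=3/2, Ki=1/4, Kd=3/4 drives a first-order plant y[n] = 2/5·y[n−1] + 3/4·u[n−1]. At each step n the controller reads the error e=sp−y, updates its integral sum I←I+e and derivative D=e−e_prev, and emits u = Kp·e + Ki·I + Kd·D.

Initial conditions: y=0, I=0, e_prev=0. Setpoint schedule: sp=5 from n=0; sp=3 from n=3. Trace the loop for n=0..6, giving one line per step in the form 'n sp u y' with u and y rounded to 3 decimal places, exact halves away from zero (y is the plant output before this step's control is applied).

0 5 12.500 0.000
1 5 -13.438 9.375
2 5 31.758 -6.328
3 3 -51.226 21.287
4 3 94.393 -29.904
5 3 -157.618 58.833
6 3 278.759 -94.680

(exact arithmetic carried between steps; '≈' marks a value shown rounded to 6 d.p. or computed from one; I and e_prev carry over from the previous line; the table rounds u and y to 3 d.p., halves away from zero)
n=0: y=0, sp=5, e=sp−y=5; I=5, D=e−e_prev=5; u=3/2·5+1/4·5+3/4·5=12.5; next y=2/5·0+3/4·12.5=9.375
n=1: y=9.375, sp=5, e=sp−y=-4.375; I=0.625, D=e−e_prev=-9.375; u=3/2·(-4.375)+1/4·0.625+3/4·(-9.375)=-13.4375; next y=2/5·9.375+3/4·(-13.4375)=-6.328125
n=2: y=-6.328125, sp=5, e=sp−y=11.328125; I=11.953125, D=e−e_prev=15.703125; u=3/2·11.328125+1/4·11.953125+3/4·15.703125≈31.757813; next y=2/5·(-6.328125)+3/4·31.757813≈21.287109
n=3: y≈21.287109, sp=3, e=sp−y≈-18.287109; I≈-6.333984, D=e−e_prev≈-29.615234; u=3/2·(-18.287109)+1/4·(-6.333984)+3/4·(-29.615234)≈-51.225586; next y=2/5·21.287109+3/4·(-51.225586)≈-29.904346
n=4: y≈-29.904346, sp=3, e=sp−y≈32.904346; I≈26.570361, D=e−e_prev≈51.191455; u=3/2·32.904346+1/4·26.570361+3/4·51.191455≈94.392700; next y=2/5·(-29.904346)+3/4·94.392700≈58.832787
n=5: y≈58.832787, sp=3, e=sp−y≈-55.832787; I≈-29.262426, D=e−e_prev≈-88.737133; u=3/2·(-55.832787)+1/4·(-29.262426)+3/4·(-88.737133)≈-157.617636; next y=2/5·58.832787+3/4·(-157.617636)≈-94.680112
n=6: y≈-94.680112, sp=3, e=sp−y≈97.680112; I≈68.417687, D=e−e_prev≈153.512899; u=3/2·97.680112+1/4·68.417687+3/4·153.512899≈278.759265; next y=2/5·(-94.680112)+3/4·278.759265≈171.197404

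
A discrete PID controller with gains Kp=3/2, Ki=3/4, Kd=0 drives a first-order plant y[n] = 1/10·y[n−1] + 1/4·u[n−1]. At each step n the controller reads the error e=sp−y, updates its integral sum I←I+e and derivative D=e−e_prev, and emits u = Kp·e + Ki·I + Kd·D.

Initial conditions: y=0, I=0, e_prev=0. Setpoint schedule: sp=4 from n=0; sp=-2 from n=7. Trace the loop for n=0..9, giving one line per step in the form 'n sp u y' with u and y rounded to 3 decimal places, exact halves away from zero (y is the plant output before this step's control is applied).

(exact arithmetic carried between steps; '≈' marks a value shown rounded to 6 d.p. or computed from one; I and e_prev carry over from the previous line; the table rounds u and y to 3 d.p., halves away from zero)
n=0: y=0, sp=4, e=sp−y=4; I=4, D=e−e_prev=4; u=3/2·4+3/4·4+0·4=9; next y=1/10·0+1/4·9=2.25
n=1: y=2.25, sp=4, e=sp−y=1.75; I=5.75, D=e−e_prev=-2.25; u=3/2·1.75+3/4·5.75+0·(-2.25)=6.9375; next y=1/10·2.25+1/4·6.9375=1.959375
n=2: y=1.959375, sp=4, e=sp−y=2.040625; I=7.790625, D=e−e_prev=0.290625; u=3/2·2.040625+3/4·7.790625+0·0.290625≈8.903906; next y=1/10·1.959375+1/4·8.903906≈2.421914
n=3: y≈2.421914, sp=4, e=sp−y≈1.578086; I≈9.368711, D=e−e_prev≈-0.462539; u=3/2·1.578086+3/4·9.368711+0·(-0.462539)≈9.393662; next y=1/10·2.421914+1/4·9.393662≈2.590607
n=4: y≈2.590607, sp=4, e=sp−y≈1.409393; I≈10.778104, D=e−e_prev≈-0.168693; u=3/2·1.409393+3/4·10.778104+0·(-0.168693)≈10.197668; next y=1/10·2.590607+1/4·10.197668≈2.808478
n=5: y≈2.808478, sp=4, e=sp−y≈1.191522; I≈11.969626, D=e−e_prev≈-0.217871; u=3/2·1.191522+3/4·11.969626+0·(-0.217871)≈10.764503; next y=1/10·2.808478+1/4·10.764503≈2.971974
n=6: y≈2.971974, sp=4, e=sp−y≈1.028026; I≈12.997653, D=e−e_prev≈-0.163496; u=3/2·1.028026+3/4·12.997653+0·(-0.163496)≈11.290279; next y=1/10·2.971974+1/4·11.290279≈3.119767
n=7: y≈3.119767, sp=-2, e=sp−y≈-5.119767; I≈7.877886, D=e−e_prev≈-6.147794; u=3/2·(-5.119767)+3/4·7.877886+0·(-6.147794)≈-1.771237; next y=1/10·3.119767+1/4·(-1.771237)≈-0.130832
n=8: y≈-0.130832, sp=-2, e=sp−y≈-1.869168; I≈6.008718, D=e−e_prev≈3.250600; u=3/2·(-1.869168)+3/4·6.008718+0·3.250600≈1.702787; next y=1/10·(-0.130832)+1/4·1.702787≈0.412614
n=9: y≈0.412614, sp=-2, e=sp−y≈-2.412614; I≈3.596105, D=e−e_prev≈-0.543446; u=3/2·(-2.412614)+3/4·3.596105+0·(-0.543446)≈-0.921842; next y=1/10·0.412614+1/4·(-0.921842)≈-0.189199

0 4 9.000 0.000
1 4 6.938 2.250
2 4 8.904 1.959
3 4 9.394 2.422
4 4 10.198 2.591
5 4 10.765 2.808
6 4 11.290 2.972
7 -2 -1.771 3.120
8 -2 1.703 -0.131
9 -2 -0.922 0.413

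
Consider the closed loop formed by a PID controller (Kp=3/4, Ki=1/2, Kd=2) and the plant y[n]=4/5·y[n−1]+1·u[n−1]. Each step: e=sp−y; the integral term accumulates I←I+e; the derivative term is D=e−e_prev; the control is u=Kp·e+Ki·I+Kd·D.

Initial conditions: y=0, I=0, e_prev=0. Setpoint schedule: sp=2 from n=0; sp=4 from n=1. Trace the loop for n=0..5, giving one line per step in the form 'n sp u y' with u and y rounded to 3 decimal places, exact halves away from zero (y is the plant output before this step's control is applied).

0 2 6.500 0.000
1 4 -11.125 6.500
2 4 37.006 -5.925
3 4 -107.003 32.266
4 4 323.979 -81.190
5 4 -966.043 259.027

(exact arithmetic carried between steps; '≈' marks a value shown rounded to 6 d.p. or computed from one; I and e_prev carry over from the previous line; the table rounds u and y to 3 d.p., halves away from zero)
n=0: y=0, sp=2, e=sp−y=2; I=2, D=e−e_prev=2; u=3/4·2+1/2·2+2·2=6.5; next y=4/5·0+1·6.5=6.5
n=1: y=6.5, sp=4, e=sp−y=-2.5; I=-0.5, D=e−e_prev=-4.5; u=3/4·(-2.5)+1/2·(-0.5)+2·(-4.5)=-11.125; next y=4/5·6.5+1·(-11.125)=-5.925
n=2: y=-5.925, sp=4, e=sp−y=9.925; I=9.425, D=e−e_prev=12.425; u=3/4·9.925+1/2·9.425+2·12.425=37.00625; next y=4/5·(-5.925)+1·37.00625=32.26625
n=3: y=32.26625, sp=4, e=sp−y=-28.26625; I=-18.84125, D=e−e_prev=-38.19125; u=3/4·(-28.26625)+1/2·(-18.84125)+2·(-38.19125)≈-107.002813; next y=4/5·32.26625+1·(-107.002813)≈-81.189813
n=4: y≈-81.189813, sp=4, e=sp−y≈85.189813; I≈66.348563, D=e−e_prev≈113.456063; u=3/4·85.189813+1/2·66.348563+2·113.456063≈323.978766; next y=4/5·(-81.189813)+1·323.978766≈259.026916
n=5: y≈259.026916, sp=4, e=sp−y≈-255.026916; I≈-188.678353, D=e−e_prev≈-340.216728; u=3/4·(-255.026916)+1/2·(-188.678353)+2·(-340.216728)≈-966.042820; next y=4/5·259.026916+1·(-966.042820)≈-758.821287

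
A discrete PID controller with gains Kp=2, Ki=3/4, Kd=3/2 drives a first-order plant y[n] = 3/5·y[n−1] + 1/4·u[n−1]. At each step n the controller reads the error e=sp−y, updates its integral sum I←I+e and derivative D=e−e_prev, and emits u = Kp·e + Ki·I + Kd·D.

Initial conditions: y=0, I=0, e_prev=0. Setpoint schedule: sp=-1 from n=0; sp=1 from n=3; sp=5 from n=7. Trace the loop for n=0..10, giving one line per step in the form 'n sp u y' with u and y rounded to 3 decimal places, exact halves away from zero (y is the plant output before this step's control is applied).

0 -1 -4.250 0.000
1 -1 1.016 -1.063
2 -1 -3.417 -0.384
3 1 8.617 -1.084
4 1 -4.870 1.504
5 1 6.365 -0.315
6 1 -2.676 1.402
7 5 21.825 0.172
8 5 -5.295 5.560
9 5 17.444 2.012
10 5 -0.750 5.568

(exact arithmetic carried between steps; '≈' marks a value shown rounded to 6 d.p. or computed from one; I and e_prev carry over from the previous line; the table rounds u and y to 3 d.p., halves away from zero)
n=0: y=0, sp=-1, e=sp−y=-1; I=-1, D=e−e_prev=-1; u=2·(-1)+3/4·(-1)+3/2·(-1)=-4.25; next y=3/5·0+1/4·(-4.25)=-1.0625
n=1: y=-1.0625, sp=-1, e=sp−y=0.0625; I=-0.9375, D=e−e_prev=1.0625; u=2·0.0625+3/4·(-0.9375)+3/2·1.0625=1.015625; next y=3/5·(-1.0625)+1/4·1.015625≈-0.383594
n=2: y≈-0.383594, sp=-1, e=sp−y≈-0.616406; I≈-1.553906, D=e−e_prev≈-0.678906; u=2·(-0.616406)+3/4·(-1.553906)+3/2·(-0.678906)≈-3.416602; next y=3/5·(-0.383594)+1/4·(-3.416602)≈-1.084307
n=3: y≈-1.084307, sp=1, e=sp−y≈2.084307; I≈0.530400, D=e−e_prev≈2.700713; u=2·2.084307+3/4·0.530400+3/2·2.700713≈8.617483; next y=3/5·(-1.084307)+1/4·8.617483≈1.503787
n=4: y≈1.503787, sp=1, e=sp−y≈-0.503787; I≈0.026614, D=e−e_prev≈-2.588093; u=2·(-0.503787)+3/4·0.026614+3/2·(-2.588093)≈-4.869753; next y=3/5·1.503787+1/4·(-4.869753)≈-0.315166
n=5: y≈-0.315166, sp=1, e=sp−y≈1.315166; I≈1.341780, D=e−e_prev≈1.818953; u=2·1.315166+3/4·1.341780+3/2·1.818953≈6.365097; next y=3/5·(-0.315166)+1/4·6.365097≈1.402174
n=6: y≈1.402174, sp=1, e=sp−y≈-0.402174; I≈0.939605, D=e−e_prev≈-1.717341; u=2·(-0.402174)+3/4·0.939605+3/2·(-1.717341)≈-2.675656; next y=3/5·1.402174+1/4·(-2.675656)≈0.172391
n=7: y≈0.172391, sp=5, e=sp−y≈4.827609; I≈5.767215, D=e−e_prev≈5.229784; u=2·4.827609+3/4·5.767215+3/2·5.229784≈21.825305; next y=3/5·0.172391+1/4·21.825305≈5.559761
n=8: y≈5.559761, sp=5, e=sp−y≈-0.559761; I≈5.207454, D=e−e_prev≈-5.387370; u=2·(-0.559761)+3/4·5.207454+3/2·(-5.387370)≈-5.294986; next y=3/5·5.559761+1/4·(-5.294986)≈2.012110
n=9: y≈2.012110, sp=5, e=sp−y≈2.987890; I≈8.195344, D=e−e_prev≈3.547651; u=2·2.987890+3/4·8.195344+3/2·3.547651≈17.443765; next y=3/5·2.012110+1/4·17.443765≈5.568207
n=10: y≈5.568207, sp=5, e=sp−y≈-0.568207; I≈7.627137, D=e−e_prev≈-3.556097; u=2·(-0.568207)+3/4·7.627137+3/2·(-3.556097)≈-0.750207; next y=3/5·5.568207+1/4·(-0.750207)≈3.153372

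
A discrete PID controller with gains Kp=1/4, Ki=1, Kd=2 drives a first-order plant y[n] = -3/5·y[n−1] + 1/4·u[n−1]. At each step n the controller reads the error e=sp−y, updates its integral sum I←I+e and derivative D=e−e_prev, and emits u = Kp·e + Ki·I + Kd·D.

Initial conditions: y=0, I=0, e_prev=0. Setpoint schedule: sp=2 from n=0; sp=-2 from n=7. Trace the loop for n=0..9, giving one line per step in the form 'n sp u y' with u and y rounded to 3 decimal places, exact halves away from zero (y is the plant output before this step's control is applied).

0 2 6.500 0.000
1 2 -0.781 1.625
2 2 11.929 -1.170
3 2 -6.269 3.684
4 2 26.008 -3.778
5 2 -23.915 8.769
6 2 59.438 -11.240
7 -2 -87.081 21.603
8 -2 146.094 -34.732
9 -2 -233.155 57.363

(exact arithmetic carried between steps; '≈' marks a value shown rounded to 6 d.p. or computed from one; I and e_prev carry over from the previous line; the table rounds u and y to 3 d.p., halves away from zero)
n=0: y=0, sp=2, e=sp−y=2; I=2, D=e−e_prev=2; u=1/4·2+1·2+2·2=6.5; next y=-3/5·0+1/4·6.5=1.625
n=1: y=1.625, sp=2, e=sp−y=0.375; I=2.375, D=e−e_prev=-1.625; u=1/4·0.375+1·2.375+2·(-1.625)=-0.78125; next y=-3/5·1.625+1/4·(-0.78125)≈-1.170313
n=2: y≈-1.170313, sp=2, e=sp−y≈3.170313; I≈5.545313, D=e−e_prev≈2.795313; u=1/4·3.170313+1·5.545313+2·2.795313≈11.928516; next y=-3/5·(-1.170313)+1/4·11.928516≈3.684316
n=3: y≈3.684316, sp=2, e=sp−y≈-1.684316; I≈3.860996, D=e−e_prev≈-4.854629; u=1/4·(-1.684316)+1·3.860996+2·(-4.854629)≈-6.269341; next y=-3/5·3.684316+1/4·(-6.269341)≈-3.777925
n=4: y≈-3.777925, sp=2, e=sp−y≈5.777925; I≈9.638921, D=e−e_prev≈7.462241; u=1/4·5.777925+1·9.638921+2·7.462241≈26.007885; next y=-3/5·(-3.777925)+1/4·26.007885≈8.768726
n=5: y≈8.768726, sp=2, e=sp−y≈-6.768726; I≈2.870195, D=e−e_prev≈-12.546651; u=1/4·(-6.768726)+1·2.870195+2·(-12.546651)≈-23.915290; next y=-3/5·8.768726+1/4·(-23.915290)≈-11.240058
n=6: y≈-11.240058, sp=2, e=sp−y≈13.240058; I≈16.110253, D=e−e_prev≈20.008785; u=1/4·13.240058+1·16.110253+2·20.008785≈59.437837; next y=-3/5·(-11.240058)+1/4·59.437837≈21.603494
n=7: y≈21.603494, sp=-2, e=sp−y≈-23.603494; I≈-7.493241, D=e−e_prev≈-36.843552; u=1/4·(-23.603494)+1·(-7.493241)+2·(-36.843552)≈-87.081219; next y=-3/5·21.603494+1/4·(-87.081219)≈-34.732401
n=8: y≈-34.732401, sp=-2, e=sp−y≈32.732401; I≈25.239160, D=e−e_prev≈56.335895; u=1/4·32.732401+1·25.239160+2·56.335895≈146.094051; next y=-3/5·(-34.732401)+1/4·146.094051≈57.362954
n=9: y≈57.362954, sp=-2, e=sp−y≈-59.362954; I≈-34.123793, D=e−e_prev≈-92.095355; u=1/4·(-59.362954)+1·(-34.123793)+2·(-92.095355)≈-233.155242; next y=-3/5·57.362954+1/4·(-233.155242)≈-92.706583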